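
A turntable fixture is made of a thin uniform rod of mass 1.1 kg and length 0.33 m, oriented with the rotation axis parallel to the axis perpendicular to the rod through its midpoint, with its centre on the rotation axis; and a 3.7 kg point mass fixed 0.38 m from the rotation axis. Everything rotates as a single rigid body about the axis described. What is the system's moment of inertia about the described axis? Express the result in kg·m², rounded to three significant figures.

0.544

Thin rod: I_cm = (1/12)ML² = (1/12)(1.1)(0.33)² = 0.0099825 kg·m²; axis through the centre, so I = 0.0099825 kg·m².
Point mass: I_cm = 0; centre at d = 0.38 m, so I = I_cm + Md² gives I = 0 + (3.7)(0.38)² = 0.53428 kg·m².
Total I = 0.0099825 + 0.53428 = 0.54426 kg·m².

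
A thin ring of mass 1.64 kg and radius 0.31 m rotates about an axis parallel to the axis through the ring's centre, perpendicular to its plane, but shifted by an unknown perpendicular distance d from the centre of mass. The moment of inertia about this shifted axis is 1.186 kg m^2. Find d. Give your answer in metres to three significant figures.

About the centre-of-mass axis, I_cm = MR² = (1.64)(0.31)² = 0.1576 kg m^2.
Parallel axis theorem: I = I_cm + Md², so Md² = 1.186 − 0.1576 = 1.0284 kg m^2.
d = √(1.0284 / 1.64) = 0.79188 m.

0.792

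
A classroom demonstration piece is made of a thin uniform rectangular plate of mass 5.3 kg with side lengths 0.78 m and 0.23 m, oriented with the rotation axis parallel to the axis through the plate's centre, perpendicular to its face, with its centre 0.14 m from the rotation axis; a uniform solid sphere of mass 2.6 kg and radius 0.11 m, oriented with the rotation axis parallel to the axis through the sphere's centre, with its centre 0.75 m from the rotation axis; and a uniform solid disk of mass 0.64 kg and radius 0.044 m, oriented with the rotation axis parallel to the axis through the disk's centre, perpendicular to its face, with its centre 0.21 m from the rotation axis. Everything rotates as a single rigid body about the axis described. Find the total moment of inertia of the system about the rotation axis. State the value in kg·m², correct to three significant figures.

Rectangular plate: I_cm = (1/12)M(a²+b²) = (1/12)(5.3)[(0.78)² + (0.23)²] = 0.29207 kg·m²; centre at d = 0.14 m, so the parallel axis theorem gives I = 0.29207 + (5.3)(0.14)² = 0.39595 kg·m².
Solid sphere: I_cm = (2/5)MR² = (2/5)(2.6)(0.11)² = 0.012584 kg·m²; centre at d = 0.75 m, so the parallel axis theorem gives I = 0.012584 + (2.6)(0.75)² = 1.4751 kg·m².
Solid disk: I_cm = (1/2)MR² = (1/2)(0.64)(0.044)² = 0.00061952 kg·m²; centre at d = 0.21 m, so the parallel axis theorem gives I = 0.00061952 + (0.64)(0.21)² = 0.028844 kg·m².
Total I = 0.39595 + 1.4751 + 0.028844 = 1.8999 kg·m².

1.90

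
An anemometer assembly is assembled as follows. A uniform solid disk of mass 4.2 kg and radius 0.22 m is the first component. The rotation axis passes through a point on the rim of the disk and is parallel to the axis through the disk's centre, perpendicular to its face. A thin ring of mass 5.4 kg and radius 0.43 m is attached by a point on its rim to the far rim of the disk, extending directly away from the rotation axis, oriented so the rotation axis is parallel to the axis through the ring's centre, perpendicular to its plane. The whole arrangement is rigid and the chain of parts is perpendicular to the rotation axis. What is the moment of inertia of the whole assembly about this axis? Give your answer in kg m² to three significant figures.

Solid disk: I_cm = (1/2)MR² = (1/2)(4.2)(0.22)² = 0.10164 kg m²; centre at d = 0.22 m, so the parallel axis theorem gives I = 0.10164 + (4.2)(0.22)² = 0.30492 kg m².
Thin ring: I_cm = MR² = (5.4)(0.43)² = 0.99846 kg m²; centre at d = 0.22 + 0.22 + 0.43 = 0.87 m, so the parallel axis theorem gives I = 0.99846 + (5.4)(0.87)² = 5.0857 kg m².
Total I = 0.30492 + 5.0857 = 5.3906 kg m².

5.39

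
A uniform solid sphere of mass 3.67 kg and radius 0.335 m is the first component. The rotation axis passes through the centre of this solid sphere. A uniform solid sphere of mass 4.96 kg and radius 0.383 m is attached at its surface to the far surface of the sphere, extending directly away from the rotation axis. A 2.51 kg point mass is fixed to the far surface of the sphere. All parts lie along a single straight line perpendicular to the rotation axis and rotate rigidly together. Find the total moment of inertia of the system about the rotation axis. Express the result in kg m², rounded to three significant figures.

Solid sphere: I_cm = (2/5)MR² = (2/5)(3.67)(0.335)² = 0.16475 kg m²; axis through the centre, so I = 0.16475 kg m².
Solid sphere: I_cm = (2/5)MR² = (2/5)(4.96)(0.383)² = 0.29103 kg m²; centre at d = 0.335 + 0.383 = 0.718 m, so the parallel axis theorem gives I = 0.29103 + (4.96)(0.718)² = 2.848 kg m².
Point mass: I_cm = 0; centre at d = 0.335 + 0.383 + 0.383 = 1.101 m, so the parallel axis theorem gives I = 0 + (2.51)(1.101)² = 3.0426 kg m².
Total I = 0.16475 + 2.848 + 3.0426 = 6.0554 kg m².

6.06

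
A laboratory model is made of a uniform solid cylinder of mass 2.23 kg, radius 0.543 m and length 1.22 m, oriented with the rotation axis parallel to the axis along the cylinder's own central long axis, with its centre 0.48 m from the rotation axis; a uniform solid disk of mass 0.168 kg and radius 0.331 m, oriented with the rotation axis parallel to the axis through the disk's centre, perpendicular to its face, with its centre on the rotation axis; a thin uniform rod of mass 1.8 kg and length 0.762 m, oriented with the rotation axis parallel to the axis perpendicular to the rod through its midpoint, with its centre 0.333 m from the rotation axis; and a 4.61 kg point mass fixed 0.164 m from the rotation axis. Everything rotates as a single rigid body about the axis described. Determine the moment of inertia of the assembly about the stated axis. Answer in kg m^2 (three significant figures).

1.26

Solid cylinder: I_cm = (1/2)MR² = (1/2)(2.23)(0.543)² = 0.32876 kg m^2; centre at d = 0.48 m, so the parallel axis theorem gives I = 0.32876 + (2.23)(0.48)² = 0.84255 kg m^2.
Solid disk: I_cm = (1/2)MR² = (1/2)(0.168)(0.331)² = 0.0092031 kg m^2; axis through the centre, so I = 0.0092031 kg m^2.
Thin rod: I_cm = (1/12)ML² = (1/12)(1.8)(0.762)² = 0.087097 kg m^2; centre at d = 0.333 m, so the parallel axis theorem gives I = 0.087097 + (1.8)(0.333)² = 0.2867 kg m^2.
Point mass: I_cm = 0; centre at d = 0.164 m, so the parallel axis theorem gives I = 0 + (4.61)(0.164)² = 0.12399 kg m^2.
Total I = 0.84255 + 0.0092031 + 0.2867 + 0.12399 = 1.2624 kg m^2.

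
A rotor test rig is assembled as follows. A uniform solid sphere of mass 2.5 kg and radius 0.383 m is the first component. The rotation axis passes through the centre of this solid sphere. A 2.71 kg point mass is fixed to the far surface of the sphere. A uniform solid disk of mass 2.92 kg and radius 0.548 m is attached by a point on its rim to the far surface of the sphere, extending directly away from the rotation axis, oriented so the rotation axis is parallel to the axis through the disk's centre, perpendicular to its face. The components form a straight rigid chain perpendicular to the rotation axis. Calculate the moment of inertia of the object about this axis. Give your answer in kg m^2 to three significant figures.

Solid sphere: I_cm = (2/5)MR² = (2/5)(2.5)(0.383)² = 0.14669 kg m^2; axis through the centre, so I = 0.14669 kg m^2.
Point mass: I_cm = 0; centre at d = 0.383 m, so I = I_cm + Md² gives I = 0 + (2.71)(0.383)² = 0.39753 kg m^2.
Solid disk: I_cm = (1/2)MR² = (1/2)(2.92)(0.548)² = 0.43844 kg m^2; centre at d = 0.383 + 0.548 = 0.931 m, so I = I_cm + Md² gives I = 0.43844 + (2.92)(0.931)² = 2.9694 kg m^2.
Total I = 0.14669 + 0.39753 + 2.9694 = 3.5136 kg m^2.

3.51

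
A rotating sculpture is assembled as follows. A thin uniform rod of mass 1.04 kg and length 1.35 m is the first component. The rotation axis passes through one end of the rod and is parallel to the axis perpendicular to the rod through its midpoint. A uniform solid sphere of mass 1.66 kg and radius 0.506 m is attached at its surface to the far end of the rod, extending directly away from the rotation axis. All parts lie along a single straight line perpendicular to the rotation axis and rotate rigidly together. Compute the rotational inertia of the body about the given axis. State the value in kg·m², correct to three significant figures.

Thin rod: I_cm = (1/12)ML² = (1/12)(1.04)(1.35)² = 0.15795 kg·m²; centre at d = 0.675 m, so I = I_cm + Md² gives I = 0.15795 + (1.04)(0.675)² = 0.6318 kg·m².
Solid sphere: I_cm = (2/5)MR² = (2/5)(1.66)(0.506)² = 0.17001 kg·m²; centre at d = 0.675 + 0.675 + 0.506 = 1.856 m, so I = I_cm + Md² gives I = 0.17001 + (1.66)(1.856)² = 5.8883 kg·m².
Total I = 0.6318 + 5.8883 = 6.5201 kg·m².

6.52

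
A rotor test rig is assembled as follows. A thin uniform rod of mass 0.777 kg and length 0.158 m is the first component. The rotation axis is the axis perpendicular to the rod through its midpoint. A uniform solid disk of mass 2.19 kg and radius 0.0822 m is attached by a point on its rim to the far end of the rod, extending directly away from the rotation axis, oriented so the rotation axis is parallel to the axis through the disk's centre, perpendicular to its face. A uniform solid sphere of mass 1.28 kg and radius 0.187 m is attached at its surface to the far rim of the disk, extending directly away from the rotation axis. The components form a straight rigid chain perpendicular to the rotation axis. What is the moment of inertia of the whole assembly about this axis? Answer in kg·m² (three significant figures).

0.321

Thin rod: I_cm = (1/12)ML² = (1/12)(0.777)(0.158)² = 0.0016164 kg·m²; axis through the centre, so I = 0.0016164 kg·m².
Solid disk: I_cm = (1/2)MR² = (1/2)(2.19)(0.0822)² = 0.0073987 kg·m²; centre at d = 0.079 + 0.0822 = 0.1612 m, so I = I_cm + Md² gives I = 0.0073987 + (2.19)(0.1612)² = 0.064307 kg·m².
Solid sphere: I_cm = (2/5)MR² = (2/5)(1.28)(0.187)² = 0.017904 kg·m²; centre at d = 0.079 + 0.0822 + 0.0822 + 0.187 = 0.4304 m, so I = I_cm + Md² gives I = 0.017904 + (1.28)(0.4304)² = 0.25502 kg·m².
Total I = 0.0016164 + 0.064307 + 0.25502 = 0.32094 kg·m².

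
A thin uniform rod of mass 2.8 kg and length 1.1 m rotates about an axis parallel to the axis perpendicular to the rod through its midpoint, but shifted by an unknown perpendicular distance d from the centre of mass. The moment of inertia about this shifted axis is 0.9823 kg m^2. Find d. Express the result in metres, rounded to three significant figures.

0.500

About the centre-of-mass axis, I_cm = (1/12)ML² = (1/12)(2.8)(1.1)² = 0.28233 kg m^2.
Parallel axis theorem: I = I_cm + Md², so Md² = 0.9823 − 0.28233 = 0.69997 kg m^2.
d = √(0.69997 / 2.8) = 0.49999 m.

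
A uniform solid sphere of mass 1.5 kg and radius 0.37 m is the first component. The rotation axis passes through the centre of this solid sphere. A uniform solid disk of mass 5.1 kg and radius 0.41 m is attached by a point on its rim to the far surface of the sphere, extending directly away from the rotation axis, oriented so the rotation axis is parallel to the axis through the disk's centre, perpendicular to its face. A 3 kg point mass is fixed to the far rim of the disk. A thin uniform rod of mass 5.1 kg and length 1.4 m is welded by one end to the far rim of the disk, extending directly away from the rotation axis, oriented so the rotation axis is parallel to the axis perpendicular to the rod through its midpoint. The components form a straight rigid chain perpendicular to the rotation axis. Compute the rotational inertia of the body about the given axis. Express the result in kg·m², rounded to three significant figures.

26.9

Solid sphere: I_cm = (2/5)MR² = (2/5)(1.5)(0.37)² = 0.08214 kg·m²; axis through the centre, so I = 0.08214 kg·m².
Solid disk: I_cm = (1/2)MR² = (1/2)(5.1)(0.41)² = 0.42865 kg·m²; centre at d = 0.37 + 0.41 = 0.78 m, so I = I_cm + Md² gives I = 0.42865 + (5.1)(0.78)² = 3.5315 kg·m².
Point mass: I_cm = 0; centre at d = 0.37 + 0.41 + 0.41 = 1.19 m, so I = I_cm + Md² gives I = 0 + (3)(1.19)² = 4.2483 kg·m².
Thin rod: I_cm = (1/12)ML² = (1/12)(5.1)(1.4)² = 0.833 kg·m²; centre at d = 0.37 + 0.41 + 0.41 + 0.7 = 1.89 m, so I = I_cm + Md² gives I = 0.833 + (5.1)(1.89)² = 19.051 kg·m².
Total I = 0.08214 + 3.5315 + 4.2483 + 19.051 = 26.913 kg·m².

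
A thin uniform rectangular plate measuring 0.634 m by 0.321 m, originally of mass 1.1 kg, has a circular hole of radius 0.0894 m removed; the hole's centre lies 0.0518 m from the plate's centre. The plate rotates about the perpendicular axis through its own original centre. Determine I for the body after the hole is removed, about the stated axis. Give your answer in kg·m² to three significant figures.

0.0454

Unpierced body about its centre: I₀ = (1/12)M(a²+b²) = (1/12)(1.1)[(0.634)² + (0.321)²] = 0.046291 kg·m².
The removed disk has mass m = M·πr²/(ab) = (1.1)·π(0.0894)²/(0.634·0.321) = 0.13571 kg (same uniform areal density).
Its moment of inertia about the rotation axis (parallel-axis theorem): I_hole = (1/2)mr² + md² = (1/2)(0.13571)(0.0894)² + (0.13571)(0.0518)² = 0.00090649 kg·m².
Treating the hole as negative mass, I = I₀ − I_hole = 0.046291 − 0.00090649 = 0.045385 kg·m².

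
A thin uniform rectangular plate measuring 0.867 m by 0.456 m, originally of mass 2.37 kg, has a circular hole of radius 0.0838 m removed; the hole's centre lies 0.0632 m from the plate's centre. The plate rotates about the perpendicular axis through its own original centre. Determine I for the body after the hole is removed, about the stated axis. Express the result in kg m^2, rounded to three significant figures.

Unpierced body about its centre: I₀ = (1/12)M(a²+b²) = (1/12)(2.37)[(0.867)² + (0.456)²] = 0.18953 kg m^2.
The removed disk has mass m = M·πr²/(ab) = (2.37)·π(0.0838)²/(0.867·0.456) = 0.13225 kg (same uniform areal density).
Its moment of inertia about the rotation axis (parallel-axis theorem): I_hole = (1/2)mr² + md² = (1/2)(0.13225)(0.0838)² + (0.13225)(0.0632)² = 0.00099261 kg m^2.
Treating the hole as negative mass, I = I₀ − I_hole = 0.18953 − 0.00099261 = 0.18853 kg m^2.

0.189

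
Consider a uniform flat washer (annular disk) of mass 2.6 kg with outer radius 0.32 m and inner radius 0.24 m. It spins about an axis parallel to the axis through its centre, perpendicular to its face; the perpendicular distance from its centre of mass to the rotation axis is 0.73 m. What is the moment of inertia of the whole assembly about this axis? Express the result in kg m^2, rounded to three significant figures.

1.59

I_cm = (1/2)M(R²+r²) = (1/2)(2.6)[(0.32)² + (0.24)²] = 0.208 kg m^2; centre at d = 0.73 m, so I = I_cm + Md² gives I = 0.208 + (2.6)(0.73)² = 1.5935 kg m^2.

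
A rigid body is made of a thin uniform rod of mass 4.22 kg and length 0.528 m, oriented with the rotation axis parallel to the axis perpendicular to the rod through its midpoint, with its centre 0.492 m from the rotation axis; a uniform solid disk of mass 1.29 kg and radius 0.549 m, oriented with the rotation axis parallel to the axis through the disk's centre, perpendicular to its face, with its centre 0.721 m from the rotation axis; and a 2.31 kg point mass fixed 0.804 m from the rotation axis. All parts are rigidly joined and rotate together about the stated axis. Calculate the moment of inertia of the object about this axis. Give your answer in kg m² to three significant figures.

Thin rod: I_cm = (1/12)ML² = (1/12)(4.22)(0.528)² = 0.098039 kg m²; centre at d = 0.492 m, so I = I_cm + Md² gives I = 0.098039 + (4.22)(0.492)² = 1.1195 kg m².
Solid disk: I_cm = (1/2)MR² = (1/2)(1.29)(0.549)² = 0.1944 kg m²; centre at d = 0.721 m, so I = I_cm + Md² gives I = 0.1944 + (1.29)(0.721)² = 0.865 kg m².
Point mass: I_cm = 0; centre at d = 0.804 m, so I = I_cm + Md² gives I = 0 + (2.31)(0.804)² = 1.4932 kg m².
Total I = 1.1195 + 0.865 + 1.4932 = 3.4778 kg m².

3.48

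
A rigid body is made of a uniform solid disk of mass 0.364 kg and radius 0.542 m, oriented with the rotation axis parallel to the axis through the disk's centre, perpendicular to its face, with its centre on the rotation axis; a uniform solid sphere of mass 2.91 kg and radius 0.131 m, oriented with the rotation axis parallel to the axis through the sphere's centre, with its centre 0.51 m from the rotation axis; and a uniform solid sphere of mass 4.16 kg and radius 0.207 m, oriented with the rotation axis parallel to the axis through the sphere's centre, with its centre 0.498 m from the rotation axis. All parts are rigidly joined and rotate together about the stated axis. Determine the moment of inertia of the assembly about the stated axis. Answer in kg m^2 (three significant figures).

Solid disk: I_cm = (1/2)MR² = (1/2)(0.364)(0.542)² = 0.053465 kg m^2; axis through the centre, so I = 0.053465 kg m^2.
Solid sphere: I_cm = (2/5)MR² = (2/5)(2.91)(0.131)² = 0.019975 kg m^2; centre at d = 0.51 m, so the parallel axis theorem gives I = 0.019975 + (2.91)(0.51)² = 0.77687 kg m^2.
Solid sphere: I_cm = (2/5)MR² = (2/5)(4.16)(0.207)² = 0.071301 kg m^2; centre at d = 0.498 m, so the parallel axis theorem gives I = 0.071301 + (4.16)(0.498)² = 1.103 kg m^2.
Total I = 0.053465 + 0.77687 + 1.103 = 1.9333 kg m^2.

1.93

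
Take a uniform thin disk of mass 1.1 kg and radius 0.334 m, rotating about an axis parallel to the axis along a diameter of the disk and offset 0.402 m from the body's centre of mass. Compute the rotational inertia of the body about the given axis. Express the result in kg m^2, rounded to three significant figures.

I_cm = (1/4)MR² = (1/4)(1.1)(0.334)² = 0.030678 kg m^2; centre at d = 0.402 m, so the parallel axis theorem gives I = 0.030678 + (1.1)(0.402)² = 0.20844 kg m^2.

0.208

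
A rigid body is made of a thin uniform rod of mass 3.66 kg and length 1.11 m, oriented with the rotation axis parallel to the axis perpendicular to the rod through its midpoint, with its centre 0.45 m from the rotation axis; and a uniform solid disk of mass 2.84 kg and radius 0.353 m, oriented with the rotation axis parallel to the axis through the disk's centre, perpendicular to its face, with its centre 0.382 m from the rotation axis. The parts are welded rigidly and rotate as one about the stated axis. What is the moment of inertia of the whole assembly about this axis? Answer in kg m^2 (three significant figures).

1.71

Thin rod: I_cm = (1/12)ML² = (1/12)(3.66)(1.11)² = 0.37579 kg m^2; centre at d = 0.45 m, so I = I_cm + Md² gives I = 0.37579 + (3.66)(0.45)² = 1.1169 kg m^2.
Solid disk: I_cm = (1/2)MR² = (1/2)(2.84)(0.353)² = 0.17694 kg m^2; centre at d = 0.382 m, so I = I_cm + Md² gives I = 0.17694 + (2.84)(0.382)² = 0.59137 kg m^2.
Total I = 1.1169 + 0.59137 = 1.7083 kg m^2.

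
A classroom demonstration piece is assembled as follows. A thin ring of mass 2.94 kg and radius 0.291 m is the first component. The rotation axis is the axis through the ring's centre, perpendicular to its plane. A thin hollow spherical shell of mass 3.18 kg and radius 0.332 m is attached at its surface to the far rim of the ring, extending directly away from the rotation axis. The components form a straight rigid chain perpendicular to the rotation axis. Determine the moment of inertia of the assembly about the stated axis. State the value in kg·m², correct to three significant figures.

Thin ring: I_cm = MR² = (2.94)(0.291)² = 0.24896 kg·m²; axis through the centre, so I = 0.24896 kg·m².
Spherical shell: I_cm = (2/3)MR² = (2/3)(3.18)(0.332)² = 0.23367 kg·m²; centre at d = 0.291 + 0.332 = 0.623 m, so the parallel axis theorem gives I = 0.23367 + (3.18)(0.623)² = 1.4679 kg·m².
Total I = 0.24896 + 1.4679 = 1.7169 kg·m².

1.72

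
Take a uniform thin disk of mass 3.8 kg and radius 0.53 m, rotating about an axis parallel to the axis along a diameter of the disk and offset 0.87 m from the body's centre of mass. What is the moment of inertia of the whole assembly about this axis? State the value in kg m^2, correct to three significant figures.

3.14

I_cm = (1/4)MR² = (1/4)(3.8)(0.53)² = 0.26686 kg m^2; centre at d = 0.87 m, so I = I_cm + Md² gives I = 0.26686 + (3.8)(0.87)² = 3.1431 kg m^2.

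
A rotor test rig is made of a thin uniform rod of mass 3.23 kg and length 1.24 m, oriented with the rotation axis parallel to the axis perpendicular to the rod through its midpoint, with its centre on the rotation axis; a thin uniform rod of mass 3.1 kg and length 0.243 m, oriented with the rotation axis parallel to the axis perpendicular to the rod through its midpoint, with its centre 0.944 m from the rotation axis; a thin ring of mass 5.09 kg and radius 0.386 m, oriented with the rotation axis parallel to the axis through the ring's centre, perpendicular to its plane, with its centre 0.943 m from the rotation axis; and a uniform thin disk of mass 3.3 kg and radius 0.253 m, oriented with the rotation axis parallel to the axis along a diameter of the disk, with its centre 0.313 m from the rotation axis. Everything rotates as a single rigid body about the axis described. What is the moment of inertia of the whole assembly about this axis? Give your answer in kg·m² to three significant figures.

8.85

Thin rod: I_cm = (1/12)ML² = (1/12)(3.23)(1.24)² = 0.41387 kg·m²; axis through the centre, so I = 0.41387 kg·m².
Thin rod: I_cm = (1/12)ML² = (1/12)(3.1)(0.243)² = 0.015254 kg·m²; centre at d = 0.944 m, so the parallel axis theorem gives I = 0.015254 + (3.1)(0.944)² = 2.7778 kg·m².
Thin ring: I_cm = MR² = (5.09)(0.386)² = 0.75839 kg·m²; centre at d = 0.943 m, so the parallel axis theorem gives I = 0.75839 + (5.09)(0.943)² = 5.2847 kg·m².
Thin disk: I_cm = (1/4)MR² = (1/4)(3.3)(0.253)² = 0.052807 kg·m²; centre at d = 0.313 m, so the parallel axis theorem gives I = 0.052807 + (3.3)(0.313)² = 0.37611 kg·m².
Total I = 0.41387 + 2.7778 + 5.2847 + 0.37611 = 8.8524 kg·m².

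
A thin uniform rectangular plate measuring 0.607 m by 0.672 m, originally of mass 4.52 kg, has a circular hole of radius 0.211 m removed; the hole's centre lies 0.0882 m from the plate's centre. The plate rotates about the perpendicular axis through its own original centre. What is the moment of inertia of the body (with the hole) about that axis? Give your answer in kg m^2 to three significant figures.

Unpierced body about its centre: I₀ = (1/12)M(a²+b²) = (1/12)(4.52)[(0.607)² + (0.672)²] = 0.30888 kg m^2.
The removed disk has mass m = M·πr²/(ab) = (4.52)·π(0.211)²/(0.607·0.672) = 1.5499 kg (same uniform areal density).
Its moment of inertia about the rotation axis (parallel-axis theorem): I_hole = (1/2)mr² + md² = (1/2)(1.5499)(0.211)² + (1.5499)(0.0882)² = 0.046558 kg m^2.
Treating the hole as negative mass, I = I₀ − I_hole = 0.30888 − 0.046558 = 0.26232 kg m^2.

0.262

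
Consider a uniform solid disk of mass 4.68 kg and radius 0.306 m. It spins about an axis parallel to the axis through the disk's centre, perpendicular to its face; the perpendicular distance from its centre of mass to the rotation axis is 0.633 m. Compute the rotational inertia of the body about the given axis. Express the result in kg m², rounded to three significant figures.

2.09

I_cm = (1/2)MR² = (1/2)(4.68)(0.306)² = 0.21911 kg m²; centre at d = 0.633 m, so the parallel axis theorem gives I = 0.21911 + (4.68)(0.633)² = 2.0943 kg m².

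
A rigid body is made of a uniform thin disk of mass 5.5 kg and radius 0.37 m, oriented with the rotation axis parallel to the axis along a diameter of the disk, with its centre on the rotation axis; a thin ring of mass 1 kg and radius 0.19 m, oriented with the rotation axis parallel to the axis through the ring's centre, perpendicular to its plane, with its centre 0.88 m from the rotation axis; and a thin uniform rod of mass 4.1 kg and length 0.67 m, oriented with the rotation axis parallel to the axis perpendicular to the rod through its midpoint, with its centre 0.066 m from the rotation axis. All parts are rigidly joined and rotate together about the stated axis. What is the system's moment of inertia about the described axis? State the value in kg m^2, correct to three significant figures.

1.17

Thin disk: I_cm = (1/4)MR² = (1/4)(5.5)(0.37)² = 0.18824 kg m^2; axis through the centre, so I = 0.18824 kg m^2.
Thin ring: I_cm = MR² = (1)(0.19)² = 0.0361 kg m^2; centre at d = 0.88 m, so the parallel axis theorem gives I = 0.0361 + (1)(0.88)² = 0.8105 kg m^2.
Thin rod: I_cm = (1/12)ML² = (1/12)(4.1)(0.67)² = 0.15337 kg m^2; centre at d = 0.066 m, so the parallel axis theorem gives I = 0.15337 + (4.1)(0.066)² = 0.17123 kg m^2.
Total I = 0.18824 + 0.8105 + 0.17123 = 1.17 kg m^2.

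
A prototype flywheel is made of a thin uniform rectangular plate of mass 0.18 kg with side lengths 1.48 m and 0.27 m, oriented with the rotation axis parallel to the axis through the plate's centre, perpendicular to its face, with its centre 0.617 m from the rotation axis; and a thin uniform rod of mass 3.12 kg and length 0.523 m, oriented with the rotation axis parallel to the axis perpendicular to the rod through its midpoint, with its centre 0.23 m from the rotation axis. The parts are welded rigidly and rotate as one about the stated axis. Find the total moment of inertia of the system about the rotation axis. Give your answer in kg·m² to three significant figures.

0.339

Rectangular plate: I_cm = (1/12)M(a²+b²) = (1/12)(0.18)[(1.48)² + (0.27)²] = 0.03395 kg·m²; centre at d = 0.617 m, so I = I_cm + Md² gives I = 0.03395 + (0.18)(0.617)² = 0.10247 kg·m².
Thin rod: I_cm = (1/12)ML² = (1/12)(3.12)(0.523)² = 0.071118 kg·m²; centre at d = 0.23 m, so I = I_cm + Md² gives I = 0.071118 + (3.12)(0.23)² = 0.23617 kg·m².
Total I = 0.10247 + 0.23617 = 0.33864 kg·m².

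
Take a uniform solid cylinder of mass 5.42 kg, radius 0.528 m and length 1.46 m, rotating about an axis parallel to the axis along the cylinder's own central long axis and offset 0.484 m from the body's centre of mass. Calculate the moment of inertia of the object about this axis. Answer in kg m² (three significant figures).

I_cm = (1/2)MR² = (1/2)(5.42)(0.528)² = 0.7555 kg m²; centre at d = 0.484 m, so I = I_cm + Md² gives I = 0.7555 + (5.42)(0.484)² = 2.0252 kg m².

2.03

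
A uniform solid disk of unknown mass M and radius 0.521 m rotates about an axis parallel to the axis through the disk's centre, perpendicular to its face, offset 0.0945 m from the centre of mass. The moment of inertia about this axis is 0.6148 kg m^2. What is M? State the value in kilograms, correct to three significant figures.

4.25

I = I_cm + Md² = (1/2)MR² + Md² = M·[0.5·(0.521)² + (0.0945)²] = M·0.14465.
So M = 0.6148 / 0.14465 = 4.2502 kg.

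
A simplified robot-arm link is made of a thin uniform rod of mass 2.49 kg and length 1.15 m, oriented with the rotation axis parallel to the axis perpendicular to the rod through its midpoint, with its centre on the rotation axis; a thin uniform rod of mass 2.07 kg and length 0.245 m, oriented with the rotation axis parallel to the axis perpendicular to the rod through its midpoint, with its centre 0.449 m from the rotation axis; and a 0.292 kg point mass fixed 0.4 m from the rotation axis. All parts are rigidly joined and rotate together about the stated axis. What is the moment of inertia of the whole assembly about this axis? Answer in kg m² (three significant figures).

0.749

Thin rod: I_cm = (1/12)ML² = (1/12)(2.49)(1.15)² = 0.27442 kg m²; axis through the centre, so I = 0.27442 kg m².
Thin rod: I_cm = (1/12)ML² = (1/12)(2.07)(0.245)² = 0.010354 kg m²; centre at d = 0.449 m, so I = I_cm + Md² gives I = 0.010354 + (2.07)(0.449)² = 0.42767 kg m².
Point mass: I_cm = 0; centre at d = 0.4 m, so I = I_cm + Md² gives I = 0 + (0.292)(0.4)² = 0.04672 kg m².
Total I = 0.27442 + 0.42767 + 0.04672 = 0.74881 kg m².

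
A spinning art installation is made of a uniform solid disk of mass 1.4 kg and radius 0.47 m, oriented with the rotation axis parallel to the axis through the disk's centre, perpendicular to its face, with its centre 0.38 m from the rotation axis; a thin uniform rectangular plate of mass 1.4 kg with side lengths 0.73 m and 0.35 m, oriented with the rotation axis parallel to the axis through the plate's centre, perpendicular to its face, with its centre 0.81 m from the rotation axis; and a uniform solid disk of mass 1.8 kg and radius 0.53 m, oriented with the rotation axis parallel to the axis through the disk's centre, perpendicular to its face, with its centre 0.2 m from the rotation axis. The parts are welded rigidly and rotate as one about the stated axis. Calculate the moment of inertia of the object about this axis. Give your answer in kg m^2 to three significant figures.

Solid disk: I_cm = (1/2)MR² = (1/2)(1.4)(0.47)² = 0.15463 kg m^2; centre at d = 0.38 m, so I = I_cm + Md² gives I = 0.15463 + (1.4)(0.38)² = 0.35679 kg m^2.
Rectangular plate: I_cm = (1/12)M(a²+b²) = (1/12)(1.4)[(0.73)² + (0.35)²] = 0.076463 kg m^2; centre at d = 0.81 m, so I = I_cm + Md² gives I = 0.076463 + (1.4)(0.81)² = 0.995 kg m^2.
Solid disk: I_cm = (1/2)MR² = (1/2)(1.8)(0.53)² = 0.25281 kg m^2; centre at d = 0.2 m, so I = I_cm + Md² gives I = 0.25281 + (1.8)(0.2)² = 0.32481 kg m^2.
Total I = 0.35679 + 0.995 + 0.32481 = 1.6766 kg m^2.

1.68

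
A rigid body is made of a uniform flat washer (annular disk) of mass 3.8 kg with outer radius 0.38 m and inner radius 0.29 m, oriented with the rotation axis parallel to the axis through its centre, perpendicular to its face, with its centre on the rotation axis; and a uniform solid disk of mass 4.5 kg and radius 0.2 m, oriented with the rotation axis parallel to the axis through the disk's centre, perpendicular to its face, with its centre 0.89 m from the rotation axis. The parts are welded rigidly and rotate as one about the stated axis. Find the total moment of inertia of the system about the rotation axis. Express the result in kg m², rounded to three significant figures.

Annular disk: I_cm = (1/2)M(R²+r²) = (1/2)(3.8)[(0.38)² + (0.29)²] = 0.43415 kg m²; axis through the centre, so I = 0.43415 kg m².
Solid disk: I_cm = (1/2)MR² = (1/2)(4.5)(0.2)² = 0.09 kg m²; centre at d = 0.89 m, so I = I_cm + Md² gives I = 0.09 + (4.5)(0.89)² = 3.6544 kg m².
Total I = 0.43415 + 3.6544 = 4.0886 kg m².

4.09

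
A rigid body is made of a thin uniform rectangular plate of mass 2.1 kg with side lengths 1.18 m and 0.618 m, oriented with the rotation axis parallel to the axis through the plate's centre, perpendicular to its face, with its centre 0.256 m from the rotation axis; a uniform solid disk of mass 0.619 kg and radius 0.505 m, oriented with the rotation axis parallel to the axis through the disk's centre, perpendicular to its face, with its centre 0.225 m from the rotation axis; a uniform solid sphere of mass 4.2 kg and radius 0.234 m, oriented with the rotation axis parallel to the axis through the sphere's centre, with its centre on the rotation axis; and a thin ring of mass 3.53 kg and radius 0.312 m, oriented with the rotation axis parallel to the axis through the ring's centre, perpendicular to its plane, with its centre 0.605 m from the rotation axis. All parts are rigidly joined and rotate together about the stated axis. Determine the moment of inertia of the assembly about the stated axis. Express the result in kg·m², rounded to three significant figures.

2.29

Rectangular plate: I_cm = (1/12)M(a²+b²) = (1/12)(2.1)[(1.18)² + (0.618)²] = 0.31051 kg·m²; centre at d = 0.256 m, so the parallel axis theorem gives I = 0.31051 + (2.1)(0.256)² = 0.44813 kg·m².
Solid disk: I_cm = (1/2)MR² = (1/2)(0.619)(0.505)² = 0.07893 kg·m²; centre at d = 0.225 m, so the parallel axis theorem gives I = 0.07893 + (0.619)(0.225)² = 0.11027 kg·m².
Solid sphere: I_cm = (2/5)MR² = (2/5)(4.2)(0.234)² = 0.09199 kg·m²; axis through the centre, so I = 0.09199 kg·m².
Thin ring: I_cm = MR² = (3.53)(0.312)² = 0.34362 kg·m²; centre at d = 0.605 m, so the parallel axis theorem gives I = 0.34362 + (3.53)(0.605)² = 1.6357 kg·m².
Total I = 0.44813 + 0.11027 + 0.09199 + 1.6357 = 2.2861 kg·m².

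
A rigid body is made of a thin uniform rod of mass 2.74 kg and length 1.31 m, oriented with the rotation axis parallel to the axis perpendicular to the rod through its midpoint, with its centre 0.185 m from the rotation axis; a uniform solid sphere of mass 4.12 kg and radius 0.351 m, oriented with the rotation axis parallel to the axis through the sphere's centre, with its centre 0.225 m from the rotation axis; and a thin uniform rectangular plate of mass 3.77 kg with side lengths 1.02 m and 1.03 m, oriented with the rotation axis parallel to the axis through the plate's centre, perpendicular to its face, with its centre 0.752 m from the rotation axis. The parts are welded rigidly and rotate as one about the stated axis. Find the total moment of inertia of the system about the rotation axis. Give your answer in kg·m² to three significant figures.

3.69

Thin rod: I_cm = (1/12)ML² = (1/12)(2.74)(1.31)² = 0.39184 kg·m²; centre at d = 0.185 m, so I = I_cm + Md² gives I = 0.39184 + (2.74)(0.185)² = 0.48562 kg·m².
Solid sphere: I_cm = (2/5)MR² = (2/5)(4.12)(0.351)² = 0.20304 kg·m²; centre at d = 0.225 m, so I = I_cm + Md² gives I = 0.20304 + (4.12)(0.225)² = 0.41161 kg·m².
Rectangular plate: I_cm = (1/12)M(a²+b²) = (1/12)(3.77)[(1.02)² + (1.03)²] = 0.66016 kg·m²; centre at d = 0.752 m, so I = I_cm + Md² gives I = 0.66016 + (3.77)(0.752)² = 2.7921 kg·m².
Total I = 0.48562 + 0.41161 + 2.7921 = 3.6893 kg·m².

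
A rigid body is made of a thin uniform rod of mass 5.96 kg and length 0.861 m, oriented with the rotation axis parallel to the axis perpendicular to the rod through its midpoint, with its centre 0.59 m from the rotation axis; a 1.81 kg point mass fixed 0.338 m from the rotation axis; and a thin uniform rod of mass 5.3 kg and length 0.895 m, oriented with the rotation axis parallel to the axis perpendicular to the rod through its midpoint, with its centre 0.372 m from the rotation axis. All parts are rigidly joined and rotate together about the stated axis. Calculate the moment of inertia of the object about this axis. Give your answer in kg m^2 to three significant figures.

3.74

Thin rod: I_cm = (1/12)ML² = (1/12)(5.96)(0.861)² = 0.36819 kg m^2; centre at d = 0.59 m, so I = I_cm + Md² gives I = 0.36819 + (5.96)(0.59)² = 2.4429 kg m^2.
Point mass: I_cm = 0; centre at d = 0.338 m, so I = I_cm + Md² gives I = 0 + (1.81)(0.338)² = 0.20678 kg m^2.
Thin rod: I_cm = (1/12)ML² = (1/12)(5.3)(0.895)² = 0.35379 kg m^2; centre at d = 0.372 m, so I = I_cm + Md² gives I = 0.35379 + (5.3)(0.372)² = 1.0872 kg m^2.
Total I = 2.4429 + 0.20678 + 1.0872 = 3.7369 kg m^2.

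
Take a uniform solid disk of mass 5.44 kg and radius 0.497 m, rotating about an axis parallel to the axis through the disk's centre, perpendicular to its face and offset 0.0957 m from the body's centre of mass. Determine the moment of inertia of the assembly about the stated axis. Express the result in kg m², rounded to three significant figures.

0.722

I_cm = (1/2)MR² = (1/2)(5.44)(0.497)² = 0.67186 kg m²; centre at d = 0.0957 m, so the parallel axis theorem gives I = 0.67186 + (5.44)(0.0957)² = 0.72169 kg m².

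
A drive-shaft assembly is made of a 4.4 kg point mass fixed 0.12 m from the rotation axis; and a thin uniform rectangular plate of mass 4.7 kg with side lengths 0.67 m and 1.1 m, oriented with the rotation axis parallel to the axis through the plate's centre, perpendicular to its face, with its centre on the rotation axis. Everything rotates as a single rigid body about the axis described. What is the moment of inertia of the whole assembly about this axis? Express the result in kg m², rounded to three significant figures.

Point mass: I_cm = 0; centre at d = 0.12 m, so the parallel axis theorem gives I = 0 + (4.4)(0.12)² = 0.06336 kg m².
Rectangular plate: I_cm = (1/12)M(a²+b²) = (1/12)(4.7)[(0.67)² + (1.1)²] = 0.64974 kg m²; axis through the centre, so I = 0.64974 kg m².
Total I = 0.06336 + 0.64974 = 0.7131 kg m².

0.713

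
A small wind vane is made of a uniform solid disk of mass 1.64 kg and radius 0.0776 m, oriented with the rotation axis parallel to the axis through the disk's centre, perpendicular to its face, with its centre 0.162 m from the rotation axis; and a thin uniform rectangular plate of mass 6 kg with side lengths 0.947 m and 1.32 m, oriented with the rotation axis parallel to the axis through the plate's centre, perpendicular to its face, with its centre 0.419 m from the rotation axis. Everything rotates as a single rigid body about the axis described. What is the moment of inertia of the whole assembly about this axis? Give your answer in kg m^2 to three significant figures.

2.42

Solid disk: I_cm = (1/2)MR² = (1/2)(1.64)(0.0776)² = 0.0049378 kg m^2; centre at d = 0.162 m, so I = I_cm + Md² gives I = 0.0049378 + (1.64)(0.162)² = 0.047978 kg m^2.
Rectangular plate: I_cm = (1/12)M(a²+b²) = (1/12)(6)[(0.947)² + (1.32)²] = 1.3196 kg m^2; centre at d = 0.419 m, so I = I_cm + Md² gives I = 1.3196 + (6)(0.419)² = 2.373 kg m^2.
Total I = 0.047978 + 2.373 = 2.4209 kg m^2.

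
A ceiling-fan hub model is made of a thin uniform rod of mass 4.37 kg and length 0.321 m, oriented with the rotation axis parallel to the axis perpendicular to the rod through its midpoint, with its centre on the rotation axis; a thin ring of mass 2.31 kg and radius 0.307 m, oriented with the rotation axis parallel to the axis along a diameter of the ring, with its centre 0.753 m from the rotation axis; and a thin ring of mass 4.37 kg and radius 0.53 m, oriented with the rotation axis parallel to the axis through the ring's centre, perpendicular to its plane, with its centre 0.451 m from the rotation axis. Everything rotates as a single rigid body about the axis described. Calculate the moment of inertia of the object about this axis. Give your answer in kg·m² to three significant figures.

Thin rod: I_cm = (1/12)ML² = (1/12)(4.37)(0.321)² = 0.037524 kg·m²; axis through the centre, so I = 0.037524 kg·m².
Thin ring: I_cm = (1/2)MR² = (1/2)(2.31)(0.307)² = 0.10886 kg·m²; centre at d = 0.753 m, so the parallel axis theorem gives I = 0.10886 + (2.31)(0.753)² = 1.4186 kg·m².
Thin ring: I_cm = MR² = (4.37)(0.53)² = 1.2275 kg·m²; centre at d = 0.451 m, so the parallel axis theorem gives I = 1.2275 + (4.37)(0.451)² = 2.1164 kg·m².
Total I = 0.037524 + 1.4186 + 2.1164 = 3.5726 kg·m².

3.57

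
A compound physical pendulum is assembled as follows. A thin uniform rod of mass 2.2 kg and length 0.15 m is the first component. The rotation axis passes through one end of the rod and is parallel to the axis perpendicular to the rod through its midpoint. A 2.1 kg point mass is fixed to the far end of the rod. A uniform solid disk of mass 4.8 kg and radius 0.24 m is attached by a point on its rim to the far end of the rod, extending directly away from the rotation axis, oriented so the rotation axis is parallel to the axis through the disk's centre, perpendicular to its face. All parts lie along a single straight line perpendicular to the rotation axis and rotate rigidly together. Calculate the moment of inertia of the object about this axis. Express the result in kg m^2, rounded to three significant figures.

0.932

Thin rod: I_cm = (1/12)ML² = (1/12)(2.2)(0.15)² = 0.004125 kg m^2; centre at d = 0.075 m, so I = I_cm + Md² gives I = 0.004125 + (2.2)(0.075)² = 0.0165 kg m^2.
Point mass: I_cm = 0; centre at d = 0.075 + 0.075 = 0.15 m, so I = I_cm + Md² gives I = 0 + (2.1)(0.15)² = 0.04725 kg m^2.
Solid disk: I_cm = (1/2)MR² = (1/2)(4.8)(0.24)² = 0.13824 kg m^2; centre at d = 0.075 + 0.075 + 0.24 = 0.39 m, so I = I_cm + Md² gives I = 0.13824 + (4.8)(0.39)² = 0.86832 kg m^2.
Total I = 0.0165 + 0.04725 + 0.86832 = 0.93207 kg m^2.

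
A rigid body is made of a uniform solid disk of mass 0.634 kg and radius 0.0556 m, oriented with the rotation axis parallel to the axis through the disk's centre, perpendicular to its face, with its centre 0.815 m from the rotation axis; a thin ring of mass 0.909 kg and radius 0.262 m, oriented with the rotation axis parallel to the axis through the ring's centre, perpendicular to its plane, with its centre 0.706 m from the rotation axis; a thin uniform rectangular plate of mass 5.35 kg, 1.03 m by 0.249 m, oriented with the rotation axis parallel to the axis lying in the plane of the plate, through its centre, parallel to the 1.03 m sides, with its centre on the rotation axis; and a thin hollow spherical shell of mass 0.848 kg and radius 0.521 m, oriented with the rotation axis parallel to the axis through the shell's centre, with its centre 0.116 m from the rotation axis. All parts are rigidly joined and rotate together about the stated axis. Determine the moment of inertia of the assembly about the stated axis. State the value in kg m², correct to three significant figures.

Solid disk: I_cm = (1/2)MR² = (1/2)(0.634)(0.0556)² = 0.00097996 kg m²; centre at d = 0.815 m, so I = I_cm + Md² gives I = 0.00097996 + (0.634)(0.815)² = 0.4221 kg m².
Thin ring: I_cm = MR² = (0.909)(0.262)² = 0.062397 kg m²; centre at d = 0.706 m, so I = I_cm + Md² gives I = 0.062397 + (0.909)(0.706)² = 0.51548 kg m².
Rectangular plate: I_cm = (1/12)Mb² = (1/12)(5.35)(0.249)² = 0.027642 kg m²; axis through the centre, so I = 0.027642 kg m².
Spherical shell: I_cm = (2/3)MR² = (2/3)(0.848)(0.521)² = 0.15345 kg m²; centre at d = 0.116 m, so I = I_cm + Md² gives I = 0.15345 + (0.848)(0.116)² = 0.16487 kg m².
Total I = 0.4221 + 0.51548 + 0.027642 + 0.16487 = 1.1301 kg m².

1.13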